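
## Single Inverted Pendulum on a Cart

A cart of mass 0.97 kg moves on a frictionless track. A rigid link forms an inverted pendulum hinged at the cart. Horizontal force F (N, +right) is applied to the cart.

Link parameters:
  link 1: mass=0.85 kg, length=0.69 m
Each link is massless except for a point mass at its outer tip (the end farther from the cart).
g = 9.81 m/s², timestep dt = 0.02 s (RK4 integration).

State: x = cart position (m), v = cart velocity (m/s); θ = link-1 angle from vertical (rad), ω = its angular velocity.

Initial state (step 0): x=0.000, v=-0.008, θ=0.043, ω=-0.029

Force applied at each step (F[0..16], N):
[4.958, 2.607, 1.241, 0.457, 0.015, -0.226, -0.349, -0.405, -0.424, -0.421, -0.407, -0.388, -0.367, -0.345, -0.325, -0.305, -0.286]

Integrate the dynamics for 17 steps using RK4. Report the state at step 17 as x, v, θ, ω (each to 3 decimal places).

apply F[0]=+4.958 → step 1: x=0.001, v=0.087, θ=0.041, ω=-0.154
apply F[1]=+2.607 → step 2: x=0.003, v=0.134, θ=0.038, ω=-0.211
apply F[2]=+1.241 → step 3: x=0.006, v=0.153, θ=0.033, ω=-0.229
apply F[3]=+0.457 → step 4: x=0.009, v=0.157, θ=0.029, ω=-0.226
apply F[4]=+0.015 → step 5: x=0.012, v=0.153, θ=0.024, ω=-0.213
apply F[5]=-0.226 → step 6: x=0.015, v=0.145, θ=0.020, ω=-0.194
apply F[6]=-0.349 → step 7: x=0.018, v=0.134, θ=0.016, ω=-0.174
apply F[7]=-0.405 → step 8: x=0.020, v=0.124, θ=0.013, ω=-0.154
apply F[8]=-0.424 → step 9: x=0.023, v=0.113, θ=0.010, ω=-0.135
apply F[9]=-0.421 → step 10: x=0.025, v=0.103, θ=0.008, ω=-0.118
apply F[10]=-0.407 → step 11: x=0.027, v=0.093, θ=0.006, ω=-0.102
apply F[11]=-0.388 → step 12: x=0.029, v=0.084, θ=0.004, ω=-0.088
apply F[12]=-0.367 → step 13: x=0.030, v=0.076, θ=0.002, ω=-0.076
apply F[13]=-0.345 → step 14: x=0.032, v=0.069, θ=0.001, ω=-0.065
apply F[14]=-0.325 → step 15: x=0.033, v=0.062, θ=-0.001, ω=-0.055
apply F[15]=-0.305 → step 16: x=0.034, v=0.056, θ=-0.002, ω=-0.047
apply F[16]=-0.286 → step 17: x=0.035, v=0.051, θ=-0.003, ω=-0.039

Answer: x=0.035, v=0.051, θ=-0.003, ω=-0.039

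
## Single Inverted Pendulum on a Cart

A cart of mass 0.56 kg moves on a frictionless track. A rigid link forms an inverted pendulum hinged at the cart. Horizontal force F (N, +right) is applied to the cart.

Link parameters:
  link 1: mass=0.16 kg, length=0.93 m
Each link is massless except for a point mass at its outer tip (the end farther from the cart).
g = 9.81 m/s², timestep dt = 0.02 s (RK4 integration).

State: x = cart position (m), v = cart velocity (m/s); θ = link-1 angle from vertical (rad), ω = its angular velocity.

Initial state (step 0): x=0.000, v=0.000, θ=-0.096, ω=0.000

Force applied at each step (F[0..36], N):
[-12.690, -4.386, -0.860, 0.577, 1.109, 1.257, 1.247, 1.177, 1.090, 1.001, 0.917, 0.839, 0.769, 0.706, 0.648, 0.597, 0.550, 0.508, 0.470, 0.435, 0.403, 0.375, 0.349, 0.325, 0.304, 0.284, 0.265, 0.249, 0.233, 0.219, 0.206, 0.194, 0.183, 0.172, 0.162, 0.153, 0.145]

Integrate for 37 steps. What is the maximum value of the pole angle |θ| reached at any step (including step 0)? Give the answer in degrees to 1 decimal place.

apply F[0]=-12.690 → step 1: x=-0.004, v=-0.447, θ=-0.091, ω=0.458
apply F[1]=-4.386 → step 2: x=-0.015, v=-0.598, θ=-0.081, ω=0.603
apply F[2]=-0.860 → step 3: x=-0.027, v=-0.625, θ=-0.069, ω=0.615
apply F[3]=+0.577 → step 4: x=-0.039, v=-0.601, θ=-0.057, ω=0.577
apply F[4]=+1.109 → step 5: x=-0.051, v=-0.559, θ=-0.046, ω=0.520
apply F[5]=+1.257 → step 6: x=-0.062, v=-0.512, θ=-0.036, ω=0.461
apply F[6]=+1.247 → step 7: x=-0.071, v=-0.465, θ=-0.027, ω=0.405
apply F[7]=+1.177 → step 8: x=-0.080, v=-0.422, θ=-0.020, ω=0.353
apply F[8]=+1.090 → step 9: x=-0.088, v=-0.382, θ=-0.013, ω=0.307
apply F[9]=+1.001 → step 10: x=-0.096, v=-0.346, θ=-0.007, ω=0.266
apply F[10]=+0.917 → step 11: x=-0.102, v=-0.313, θ=-0.002, ω=0.229
apply F[11]=+0.839 → step 12: x=-0.108, v=-0.283, θ=0.002, ω=0.197
apply F[12]=+0.769 → step 13: x=-0.114, v=-0.256, θ=0.005, ω=0.168
apply F[13]=+0.706 → step 14: x=-0.118, v=-0.231, θ=0.009, ω=0.143
apply F[14]=+0.648 → step 15: x=-0.123, v=-0.208, θ=0.011, ω=0.121
apply F[15]=+0.597 → step 16: x=-0.127, v=-0.188, θ=0.013, ω=0.101
apply F[16]=+0.550 → step 17: x=-0.130, v=-0.169, θ=0.015, ω=0.084
apply F[17]=+0.508 → step 18: x=-0.134, v=-0.152, θ=0.017, ω=0.069
apply F[18]=+0.470 → step 19: x=-0.136, v=-0.136, θ=0.018, ω=0.056
apply F[19]=+0.435 → step 20: x=-0.139, v=-0.121, θ=0.019, ω=0.044
apply F[20]=+0.403 → step 21: x=-0.141, v=-0.108, θ=0.020, ω=0.034
apply F[21]=+0.375 → step 22: x=-0.143, v=-0.096, θ=0.020, ω=0.025
apply F[22]=+0.349 → step 23: x=-0.145, v=-0.084, θ=0.021, ω=0.017
apply F[23]=+0.325 → step 24: x=-0.147, v=-0.074, θ=0.021, ω=0.010
apply F[24]=+0.304 → step 25: x=-0.148, v=-0.064, θ=0.021, ω=0.005
apply F[25]=+0.284 → step 26: x=-0.149, v=-0.055, θ=0.021, ω=-0.001
apply F[26]=+0.265 → step 27: x=-0.150, v=-0.047, θ=0.021, ω=-0.005
apply F[27]=+0.249 → step 28: x=-0.151, v=-0.039, θ=0.021, ω=-0.009
apply F[28]=+0.233 → step 29: x=-0.152, v=-0.032, θ=0.021, ω=-0.012
apply F[29]=+0.219 → step 30: x=-0.153, v=-0.026, θ=0.021, ω=-0.015
apply F[30]=+0.206 → step 31: x=-0.153, v=-0.019, θ=0.020, ω=-0.017
apply F[31]=+0.194 → step 32: x=-0.153, v=-0.014, θ=0.020, ω=-0.019
apply F[32]=+0.183 → step 33: x=-0.154, v=-0.008, θ=0.020, ω=-0.021
apply F[33]=+0.172 → step 34: x=-0.154, v=-0.003, θ=0.019, ω=-0.022
apply F[34]=+0.162 → step 35: x=-0.154, v=0.002, θ=0.019, ω=-0.023
apply F[35]=+0.153 → step 36: x=-0.154, v=0.006, θ=0.018, ω=-0.024
apply F[36]=+0.145 → step 37: x=-0.153, v=0.010, θ=0.018, ω=-0.025
Max |angle| over trajectory = 0.096 rad = 5.5°.

Answer: 5.5°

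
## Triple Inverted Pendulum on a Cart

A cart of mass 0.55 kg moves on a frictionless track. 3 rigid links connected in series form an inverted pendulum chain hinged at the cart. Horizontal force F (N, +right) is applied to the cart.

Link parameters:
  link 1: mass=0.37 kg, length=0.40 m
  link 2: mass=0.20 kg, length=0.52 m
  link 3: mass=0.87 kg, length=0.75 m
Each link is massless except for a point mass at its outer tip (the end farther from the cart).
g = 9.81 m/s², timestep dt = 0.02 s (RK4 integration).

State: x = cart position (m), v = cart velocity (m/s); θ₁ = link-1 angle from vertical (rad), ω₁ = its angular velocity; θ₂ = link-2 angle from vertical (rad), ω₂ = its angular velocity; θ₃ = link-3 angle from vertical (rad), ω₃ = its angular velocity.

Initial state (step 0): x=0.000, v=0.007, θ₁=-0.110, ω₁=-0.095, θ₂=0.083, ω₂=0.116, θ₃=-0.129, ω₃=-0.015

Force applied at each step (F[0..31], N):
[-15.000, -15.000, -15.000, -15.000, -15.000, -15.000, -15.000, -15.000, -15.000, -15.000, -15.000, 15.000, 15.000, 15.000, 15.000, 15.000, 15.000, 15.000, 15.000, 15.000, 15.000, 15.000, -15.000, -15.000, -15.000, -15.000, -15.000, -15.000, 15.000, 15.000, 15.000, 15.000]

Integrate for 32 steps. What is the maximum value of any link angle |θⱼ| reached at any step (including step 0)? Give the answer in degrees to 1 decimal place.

apply F[0]=-15.000 → step 1: x=-0.005, v=-0.483, θ₁=-0.103, ω₁=0.815, θ₂=0.091, ω₂=0.720, θ₃=-0.132, ω₃=-0.295
apply F[1]=-15.000 → step 2: x=-0.019, v=-0.987, θ₁=-0.077, ω₁=1.809, θ₂=0.111, ω₂=1.263, θ₃=-0.141, ω₃=-0.555
apply F[2]=-15.000 → step 3: x=-0.044, v=-1.514, θ₁=-0.029, ω₁=2.960, θ₂=0.141, ω₂=1.653, θ₃=-0.154, ω₃=-0.756
apply F[3]=-15.000 → step 4: x=-0.080, v=-2.059, θ₁=0.043, ω₁=4.285, θ₂=0.176, ω₂=1.782, θ₃=-0.170, ω₃=-0.827
apply F[4]=-15.000 → step 5: x=-0.127, v=-2.589, θ₁=0.143, ω₁=5.687, θ₂=0.210, ω₂=1.581, θ₃=-0.186, ω₃=-0.681
apply F[5]=-15.000 → step 6: x=-0.183, v=-3.046, θ₁=0.269, ω₁=6.921, θ₂=0.237, ω₂=1.121, θ₃=-0.196, ω₃=-0.272
apply F[6]=-15.000 → step 7: x=-0.248, v=-3.379, θ₁=0.416, ω₁=7.732, θ₂=0.255, ω₂=0.646, θ₃=-0.195, ω₃=0.341
apply F[7]=-15.000 → step 8: x=-0.318, v=-3.593, θ₁=0.575, ω₁=8.073, θ₂=0.265, ω₂=0.400, θ₃=-0.182, ω₃=1.009
apply F[8]=-15.000 → step 9: x=-0.391, v=-3.732, θ₁=0.737, ω₁=8.102, θ₂=0.273, ω₂=0.455, θ₃=-0.155, ω₃=1.617
apply F[9]=-15.000 → step 10: x=-0.467, v=-3.837, θ₁=0.898, ω₁=7.982, θ₂=0.285, ω₂=0.761, θ₃=-0.118, ω₃=2.128
apply F[10]=-15.000 → step 11: x=-0.544, v=-3.929, θ₁=1.056, ω₁=7.806, θ₂=0.304, ω₂=1.243, θ₃=-0.071, ω₃=2.549
apply F[11]=+15.000 → step 12: x=-0.618, v=-3.413, θ₁=1.210, ω₁=7.639, θ₂=0.328, ω₂=1.084, θ₃=-0.019, ω₃=2.581
apply F[12]=+15.000 → step 13: x=-0.681, v=-2.903, θ₁=1.363, ω₁=7.677, θ₂=0.348, ω₂=0.913, θ₃=0.033, ω₃=2.611
apply F[13]=+15.000 → step 14: x=-0.734, v=-2.382, θ₁=1.518, ω₁=7.889, θ₂=0.364, ω₂=0.765, θ₃=0.085, ω₃=2.645
apply F[14]=+15.000 → step 15: x=-0.776, v=-1.836, θ₁=1.680, ω₁=8.272, θ₂=0.379, ω₂=0.681, θ₃=0.138, ω₃=2.684
apply F[15]=+15.000 → step 16: x=-0.807, v=-1.250, θ₁=1.851, ω₁=8.859, θ₂=0.392, ω₂=0.716, θ₃=0.193, ω₃=2.723
apply F[16]=+15.000 → step 17: x=-0.826, v=-0.605, θ₁=2.036, ω₁=9.723, θ₂=0.409, ω₂=0.955, θ₃=0.247, ω₃=2.755
apply F[17]=+15.000 → step 18: x=-0.830, v=0.130, θ₁=2.243, ω₁=11.025, θ₂=0.433, ω₂=1.551, θ₃=0.303, ω₃=2.769
apply F[18]=+15.000 → step 19: x=-0.819, v=1.003, θ₁=2.482, ω₁=13.089, θ₂=0.475, ω₂=2.823, θ₃=0.358, ω₃=2.748
apply F[19]=+15.000 → step 20: x=-0.789, v=2.061, θ₁=2.775, ω₁=16.526, θ₂=0.555, ω₂=5.578, θ₃=0.412, ω₃=2.612
apply F[20]=+15.000 → step 21: x=-0.737, v=3.015, θ₁=3.154, ω₁=21.260, θ₂=0.720, ω₂=11.480, θ₃=0.459, ω₃=1.983
apply F[21]=+15.000 → step 22: x=-0.677, v=2.840, θ₁=3.598, ω₁=22.275, θ₂=1.020, ω₂=17.907, θ₃=0.489, ω₃=1.144
apply F[22]=-15.000 → step 23: x=-0.634, v=1.586, θ₁=4.003, ω₁=18.237, θ₂=1.388, ω₂=18.244, θ₃=0.524, ω₃=2.767
apply F[23]=-15.000 → step 24: x=-0.611, v=0.721, θ₁=4.335, ω₁=15.193, θ₂=1.741, ω₂=16.943, θ₃=0.604, ω₃=5.219
apply F[24]=-15.000 → step 25: x=-0.603, v=0.084, θ₁=4.616, ω₁=12.968, θ₂=2.063, ω₂=15.250, θ₃=0.733, ω₃=7.599
apply F[25]=-15.000 → step 26: x=-0.607, v=-0.444, θ₁=4.858, ω₁=11.344, θ₂=2.348, ω₂=13.080, θ₃=0.905, ω₃=9.576
apply F[26]=-15.000 → step 27: x=-0.621, v=-0.947, θ₁=5.073, ω₁=10.321, θ₂=2.583, ω₂=10.332, θ₃=1.112, ω₃=10.991
apply F[27]=-15.000 → step 28: x=-0.645, v=-1.472, θ₁=5.275, ω₁=9.925, θ₂=2.758, ω₂=7.104, θ₃=1.341, ω₃=11.880
apply F[28]=+15.000 → step 29: x=-0.673, v=-1.301, θ₁=5.466, ω₁=9.204, θ₂=2.874, ω₂=4.560, θ₃=1.580, ω₃=12.000
apply F[29]=+15.000 → step 30: x=-0.696, v=-1.015, θ₁=5.641, ω₁=8.238, θ₂=2.939, ω₂=1.805, θ₃=1.822, ω₃=12.204
apply F[30]=+15.000 → step 31: x=-0.712, v=-0.545, θ₁=5.792, ω₁=6.668, θ₂=2.943, ω₂=-1.599, θ₃=2.072, ω₃=12.941
apply F[31]=+15.000 → step 32: x=-0.715, v=0.344, θ₁=5.899, ω₁=3.696, θ₂=2.861, ω₂=-7.245, θ₃=2.351, ω₃=15.496
Max |angle| over trajectory = 5.899 rad = 338.0°.

Answer: 338.0°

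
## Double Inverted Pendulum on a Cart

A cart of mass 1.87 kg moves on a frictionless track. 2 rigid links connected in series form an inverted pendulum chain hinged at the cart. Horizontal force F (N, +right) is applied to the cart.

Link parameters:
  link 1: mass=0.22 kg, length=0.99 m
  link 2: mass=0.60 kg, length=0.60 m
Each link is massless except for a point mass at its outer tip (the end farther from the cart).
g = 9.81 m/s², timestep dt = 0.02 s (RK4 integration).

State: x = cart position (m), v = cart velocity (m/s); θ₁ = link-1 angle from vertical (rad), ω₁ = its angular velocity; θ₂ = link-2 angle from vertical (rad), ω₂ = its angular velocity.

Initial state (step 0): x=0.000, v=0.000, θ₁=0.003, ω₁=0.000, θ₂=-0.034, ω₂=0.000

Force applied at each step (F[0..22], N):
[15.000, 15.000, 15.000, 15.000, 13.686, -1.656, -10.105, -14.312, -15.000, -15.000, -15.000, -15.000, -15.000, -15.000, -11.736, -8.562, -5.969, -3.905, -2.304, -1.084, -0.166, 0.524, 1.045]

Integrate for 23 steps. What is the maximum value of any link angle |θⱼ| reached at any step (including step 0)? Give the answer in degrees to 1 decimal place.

apply F[0]=+15.000 → step 1: x=0.002, v=0.160, θ₁=0.002, ω₁=-0.142, θ₂=-0.034, ω₂=-0.045
apply F[1]=+15.000 → step 2: x=0.006, v=0.321, θ₁=-0.003, ω₁=-0.285, θ₂=-0.036, ω₂=-0.087
apply F[2]=+15.000 → step 3: x=0.014, v=0.482, θ₁=-0.010, ω₁=-0.433, θ₂=-0.038, ω₂=-0.123
apply F[3]=+15.000 → step 4: x=0.026, v=0.643, θ₁=-0.020, ω₁=-0.586, θ₂=-0.041, ω₂=-0.152
apply F[4]=+13.686 → step 5: x=0.040, v=0.792, θ₁=-0.033, ω₁=-0.733, θ₂=-0.044, ω₂=-0.170
apply F[5]=-1.656 → step 6: x=0.056, v=0.777, θ₁=-0.048, ω₁=-0.724, θ₂=-0.047, ω₂=-0.176
apply F[6]=-10.105 → step 7: x=0.070, v=0.674, θ₁=-0.061, ω₁=-0.633, θ₂=-0.051, ω₂=-0.169
apply F[7]=-14.312 → step 8: x=0.082, v=0.527, θ₁=-0.073, ω₁=-0.506, θ₂=-0.054, ω₂=-0.151
apply F[8]=-15.000 → step 9: x=0.091, v=0.373, θ₁=-0.082, ω₁=-0.379, θ₂=-0.057, ω₂=-0.123
apply F[9]=-15.000 → step 10: x=0.097, v=0.220, θ₁=-0.088, ω₁=-0.258, θ₂=-0.059, ω₂=-0.089
apply F[10]=-15.000 → step 11: x=0.100, v=0.068, θ₁=-0.092, ω₁=-0.140, θ₂=-0.060, ω₂=-0.050
apply F[11]=-15.000 → step 12: x=0.100, v=-0.084, θ₁=-0.094, ω₁=-0.024, θ₂=-0.061, ω₂=-0.008
apply F[12]=-15.000 → step 13: x=0.097, v=-0.236, θ₁=-0.093, ω₁=0.092, θ₂=-0.061, ω₂=0.034
apply F[13]=-15.000 → step 14: x=0.090, v=-0.388, θ₁=-0.090, ω₁=0.209, θ₂=-0.060, ω₂=0.075
apply F[14]=-11.736 → step 15: x=0.082, v=-0.506, θ₁=-0.085, ω₁=0.294, θ₂=-0.058, ω₂=0.111
apply F[15]=-8.562 → step 16: x=0.071, v=-0.590, θ₁=-0.078, ω₁=0.348, θ₂=-0.055, ω₂=0.142
apply F[16]=-5.969 → step 17: x=0.058, v=-0.647, θ₁=-0.071, ω₁=0.380, θ₂=-0.052, ω₂=0.168
apply F[17]=-3.905 → step 18: x=0.045, v=-0.683, θ₁=-0.063, ω₁=0.394, θ₂=-0.048, ω₂=0.189
apply F[18]=-2.304 → step 19: x=0.031, v=-0.703, θ₁=-0.056, ω₁=0.395, θ₂=-0.045, ω₂=0.205
apply F[19]=-1.084 → step 20: x=0.017, v=-0.710, θ₁=-0.048, ω₁=0.387, θ₂=-0.040, ω₂=0.216
apply F[20]=-0.166 → step 21: x=0.003, v=-0.708, θ₁=-0.040, ω₁=0.373, θ₂=-0.036, ω₂=0.222
apply F[21]=+0.524 → step 22: x=-0.011, v=-0.700, θ₁=-0.033, ω₁=0.356, θ₂=-0.031, ω₂=0.226
apply F[22]=+1.045 → step 23: x=-0.025, v=-0.686, θ₁=-0.026, ω₁=0.336, θ₂=-0.027, ω₂=0.226
Max |angle| over trajectory = 0.094 rad = 5.4°.

Answer: 5.4°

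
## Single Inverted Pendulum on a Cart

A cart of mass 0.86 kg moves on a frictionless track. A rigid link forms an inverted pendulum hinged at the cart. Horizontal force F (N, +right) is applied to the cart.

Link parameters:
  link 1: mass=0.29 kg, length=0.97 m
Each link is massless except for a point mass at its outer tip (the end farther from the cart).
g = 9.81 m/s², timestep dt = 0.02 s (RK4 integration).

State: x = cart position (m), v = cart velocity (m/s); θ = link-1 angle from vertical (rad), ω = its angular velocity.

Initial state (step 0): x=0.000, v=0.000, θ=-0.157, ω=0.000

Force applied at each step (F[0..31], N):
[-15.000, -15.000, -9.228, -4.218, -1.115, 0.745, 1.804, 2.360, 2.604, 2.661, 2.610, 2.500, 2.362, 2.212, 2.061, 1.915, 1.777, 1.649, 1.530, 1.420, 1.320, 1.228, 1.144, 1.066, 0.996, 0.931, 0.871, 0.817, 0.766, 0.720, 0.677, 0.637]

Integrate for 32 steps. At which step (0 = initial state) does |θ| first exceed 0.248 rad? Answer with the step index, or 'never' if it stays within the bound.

Answer: never

Derivation:
apply F[0]=-15.000 → step 1: x=-0.003, v=-0.336, θ=-0.154, ω=0.311
apply F[1]=-15.000 → step 2: x=-0.013, v=-0.673, θ=-0.145, ω=0.624
apply F[2]=-9.228 → step 3: x=-0.029, v=-0.878, θ=-0.130, ω=0.805
apply F[3]=-4.218 → step 4: x=-0.047, v=-0.968, θ=-0.113, ω=0.873
apply F[4]=-1.115 → step 5: x=-0.067, v=-0.987, θ=-0.096, ω=0.872
apply F[5]=+0.745 → step 6: x=-0.086, v=-0.965, θ=-0.079, ω=0.831
apply F[6]=+1.804 → step 7: x=-0.105, v=-0.918, θ=-0.063, ω=0.769
apply F[7]=+2.360 → step 8: x=-0.123, v=-0.860, θ=-0.048, ω=0.698
apply F[8]=+2.604 → step 9: x=-0.140, v=-0.797, θ=-0.035, ω=0.624
apply F[9]=+2.661 → step 10: x=-0.155, v=-0.733, θ=-0.023, ω=0.553
apply F[10]=+2.610 → step 11: x=-0.169, v=-0.671, θ=-0.013, ω=0.485
apply F[11]=+2.500 → step 12: x=-0.182, v=-0.613, θ=-0.004, ω=0.423
apply F[12]=+2.362 → step 13: x=-0.194, v=-0.558, θ=0.004, ω=0.366
apply F[13]=+2.212 → step 14: x=-0.204, v=-0.507, θ=0.011, ω=0.315
apply F[14]=+2.061 → step 15: x=-0.214, v=-0.460, θ=0.017, ω=0.270
apply F[15]=+1.915 → step 16: x=-0.223, v=-0.416, θ=0.022, ω=0.229
apply F[16]=+1.777 → step 17: x=-0.231, v=-0.377, θ=0.026, ω=0.193
apply F[17]=+1.649 → step 18: x=-0.238, v=-0.340, θ=0.029, ω=0.161
apply F[18]=+1.530 → step 19: x=-0.244, v=-0.307, θ=0.032, ω=0.132
apply F[19]=+1.420 → step 20: x=-0.250, v=-0.276, θ=0.035, ω=0.107
apply F[20]=+1.320 → step 21: x=-0.255, v=-0.248, θ=0.037, ω=0.085
apply F[21]=+1.228 → step 22: x=-0.260, v=-0.221, θ=0.038, ω=0.066
apply F[22]=+1.144 → step 23: x=-0.264, v=-0.197, θ=0.039, ω=0.049
apply F[23]=+1.066 → step 24: x=-0.268, v=-0.175, θ=0.040, ω=0.034
apply F[24]=+0.996 → step 25: x=-0.271, v=-0.155, θ=0.041, ω=0.022
apply F[25]=+0.931 → step 26: x=-0.274, v=-0.136, θ=0.041, ω=0.010
apply F[26]=+0.871 → step 27: x=-0.277, v=-0.118, θ=0.041, ω=0.001
apply F[27]=+0.817 → step 28: x=-0.279, v=-0.102, θ=0.041, ω=-0.008
apply F[28]=+0.766 → step 29: x=-0.281, v=-0.087, θ=0.041, ω=-0.015
apply F[29]=+0.720 → step 30: x=-0.282, v=-0.073, θ=0.040, ω=-0.022
apply F[30]=+0.677 → step 31: x=-0.284, v=-0.060, θ=0.040, ω=-0.027
apply F[31]=+0.637 → step 32: x=-0.285, v=-0.048, θ=0.039, ω=-0.031
max |θ| = 0.157 ≤ 0.248 over all 33 states.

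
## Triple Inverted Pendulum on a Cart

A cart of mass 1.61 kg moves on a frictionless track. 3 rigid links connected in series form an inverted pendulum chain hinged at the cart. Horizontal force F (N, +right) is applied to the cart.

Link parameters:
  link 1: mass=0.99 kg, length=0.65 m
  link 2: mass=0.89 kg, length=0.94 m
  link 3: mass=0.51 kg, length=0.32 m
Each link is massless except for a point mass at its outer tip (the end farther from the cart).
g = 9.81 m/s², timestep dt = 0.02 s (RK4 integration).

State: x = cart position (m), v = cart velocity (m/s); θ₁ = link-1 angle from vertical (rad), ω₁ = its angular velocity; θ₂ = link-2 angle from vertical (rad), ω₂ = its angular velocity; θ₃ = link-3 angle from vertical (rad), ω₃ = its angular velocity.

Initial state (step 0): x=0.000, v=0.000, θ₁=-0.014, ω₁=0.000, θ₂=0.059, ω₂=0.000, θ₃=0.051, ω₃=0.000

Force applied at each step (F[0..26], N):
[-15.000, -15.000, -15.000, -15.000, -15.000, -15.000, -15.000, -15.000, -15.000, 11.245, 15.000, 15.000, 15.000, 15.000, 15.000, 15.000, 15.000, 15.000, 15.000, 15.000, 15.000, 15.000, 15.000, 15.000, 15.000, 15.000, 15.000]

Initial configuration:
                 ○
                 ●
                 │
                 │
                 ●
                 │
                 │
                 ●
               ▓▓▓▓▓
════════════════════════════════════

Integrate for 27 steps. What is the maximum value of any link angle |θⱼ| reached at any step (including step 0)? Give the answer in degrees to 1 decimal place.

apply F[0]=-15.000 → step 1: x=-0.002, v=-0.182, θ₁=-0.012, ω₁=0.246, θ₂=0.059, ω₂=0.038, θ₃=0.051, ω₃=-0.008
apply F[1]=-15.000 → step 2: x=-0.007, v=-0.366, θ₁=-0.004, ω₁=0.498, θ₂=0.060, ω₂=0.073, θ₃=0.051, ω₃=-0.017
apply F[2]=-15.000 → step 3: x=-0.016, v=-0.553, θ₁=0.008, ω₁=0.761, θ₂=0.062, ω₂=0.103, θ₃=0.050, ω₃=-0.027
apply F[3]=-15.000 → step 4: x=-0.029, v=-0.744, θ₁=0.026, ω₁=1.041, θ₂=0.065, ω₂=0.126, θ₃=0.050, ω₃=-0.039
apply F[4]=-15.000 → step 5: x=-0.046, v=-0.940, θ₁=0.050, ω₁=1.343, θ₂=0.067, ω₂=0.140, θ₃=0.049, ω₃=-0.052
apply F[5]=-15.000 → step 6: x=-0.067, v=-1.141, θ₁=0.080, ω₁=1.670, θ₂=0.070, ω₂=0.144, θ₃=0.047, ω₃=-0.068
apply F[6]=-15.000 → step 7: x=-0.092, v=-1.346, θ₁=0.117, ω₁=2.021, θ₂=0.073, ω₂=0.137, θ₃=0.046, ω₃=-0.084
apply F[7]=-15.000 → step 8: x=-0.121, v=-1.553, θ₁=0.161, ω₁=2.392, θ₂=0.075, ω₂=0.122, θ₃=0.044, ω₃=-0.098
apply F[8]=-15.000 → step 9: x=-0.154, v=-1.758, θ₁=0.213, ω₁=2.773, θ₂=0.078, ω₂=0.105, θ₃=0.042, ω₃=-0.109
apply F[9]=+11.245 → step 10: x=-0.188, v=-1.657, θ₁=0.268, ω₁=2.734, θ₂=0.079, ω₂=0.061, θ₃=0.040, ω₃=-0.129
apply F[10]=+15.000 → step 11: x=-0.220, v=-1.524, θ₁=0.322, ω₁=2.681, θ₂=0.080, ω₂=-0.003, θ₃=0.037, ω₃=-0.154
apply F[11]=+15.000 → step 12: x=-0.249, v=-1.400, θ₁=0.375, ω₁=2.672, θ₂=0.079, ω₂=-0.083, θ₃=0.034, ω₃=-0.179
apply F[12]=+15.000 → step 13: x=-0.276, v=-1.281, θ₁=0.429, ω₁=2.698, θ₂=0.077, ω₂=-0.175, θ₃=0.030, ω₃=-0.205
apply F[13]=+15.000 → step 14: x=-0.300, v=-1.166, θ₁=0.484, ω₁=2.753, θ₂=0.072, ω₂=-0.276, θ₃=0.025, ω₃=-0.228
apply F[14]=+15.000 → step 15: x=-0.323, v=-1.051, θ₁=0.539, ω₁=2.830, θ₂=0.066, ω₂=-0.382, θ₃=0.021, ω₃=-0.248
apply F[15]=+15.000 → step 16: x=-0.343, v=-0.935, θ₁=0.597, ω₁=2.922, θ₂=0.057, ω₂=-0.491, θ₃=0.015, ω₃=-0.264
apply F[16]=+15.000 → step 17: x=-0.360, v=-0.817, θ₁=0.656, ω₁=3.026, θ₂=0.046, ω₂=-0.598, θ₃=0.010, ω₃=-0.276
apply F[17]=+15.000 → step 18: x=-0.375, v=-0.694, θ₁=0.718, ω₁=3.137, θ₂=0.033, ω₂=-0.702, θ₃=0.004, ω₃=-0.284
apply F[18]=+15.000 → step 19: x=-0.388, v=-0.566, θ₁=0.782, ω₁=3.255, θ₂=0.018, ω₂=-0.799, θ₃=-0.001, ω₃=-0.289
apply F[19]=+15.000 → step 20: x=-0.398, v=-0.432, θ₁=0.848, ω₁=3.376, θ₂=0.001, ω₂=-0.888, θ₃=-0.007, ω₃=-0.291
apply F[20]=+15.000 → step 21: x=-0.405, v=-0.291, θ₁=0.917, ω₁=3.503, θ₂=-0.018, ω₂=-0.967, θ₃=-0.013, ω₃=-0.291
apply F[21]=+15.000 → step 22: x=-0.409, v=-0.143, θ₁=0.988, ω₁=3.634, θ₂=-0.038, ω₂=-1.035, θ₃=-0.019, ω₃=-0.290
apply F[22]=+15.000 → step 23: x=-0.411, v=0.013, θ₁=1.062, ω₁=3.773, θ₂=-0.059, ω₂=-1.089, θ₃=-0.024, ω₃=-0.290
apply F[23]=+15.000 → step 24: x=-0.409, v=0.176, θ₁=1.139, ω₁=3.922, θ₂=-0.081, ω₂=-1.129, θ₃=-0.030, ω₃=-0.291
apply F[24]=+15.000 → step 25: x=-0.404, v=0.349, θ₁=1.219, ω₁=4.084, θ₂=-0.104, ω₂=-1.153, θ₃=-0.036, ω₃=-0.293
apply F[25]=+15.000 → step 26: x=-0.395, v=0.533, θ₁=1.303, ω₁=4.264, θ₂=-0.127, ω₂=-1.158, θ₃=-0.042, ω₃=-0.297
apply F[26]=+15.000 → step 27: x=-0.382, v=0.728, θ₁=1.390, ω₁=4.468, θ₂=-0.150, ω₂=-1.142, θ₃=-0.048, ω₃=-0.302
Max |angle| over trajectory = 1.390 rad = 79.6°.

Answer: 79.6°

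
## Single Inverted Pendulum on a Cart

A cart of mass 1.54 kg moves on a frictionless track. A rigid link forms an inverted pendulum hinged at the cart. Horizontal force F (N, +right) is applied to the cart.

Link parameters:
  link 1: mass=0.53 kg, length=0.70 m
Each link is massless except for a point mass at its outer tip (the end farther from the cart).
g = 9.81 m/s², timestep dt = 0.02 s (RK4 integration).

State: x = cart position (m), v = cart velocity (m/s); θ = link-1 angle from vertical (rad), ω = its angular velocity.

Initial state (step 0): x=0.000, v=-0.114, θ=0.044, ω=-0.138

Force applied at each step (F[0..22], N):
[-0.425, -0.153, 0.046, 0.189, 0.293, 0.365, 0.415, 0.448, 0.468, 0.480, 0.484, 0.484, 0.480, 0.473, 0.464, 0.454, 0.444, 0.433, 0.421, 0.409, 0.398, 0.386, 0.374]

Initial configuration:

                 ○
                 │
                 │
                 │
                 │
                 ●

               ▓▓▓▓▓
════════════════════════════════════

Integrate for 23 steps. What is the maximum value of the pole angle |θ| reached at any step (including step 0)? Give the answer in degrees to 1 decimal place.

Answer: 2.5°

Derivation:
apply F[0]=-0.425 → step 1: x=-0.002, v=-0.122, θ=0.041, ω=-0.114
apply F[1]=-0.153 → step 2: x=-0.005, v=-0.127, θ=0.039, ω=-0.096
apply F[2]=+0.046 → step 3: x=-0.007, v=-0.129, θ=0.038, ω=-0.082
apply F[3]=+0.189 → step 4: x=-0.010, v=-0.129, θ=0.036, ω=-0.072
apply F[4]=+0.293 → step 5: x=-0.013, v=-0.128, θ=0.035, ω=-0.064
apply F[5]=+0.365 → step 6: x=-0.015, v=-0.125, θ=0.033, ω=-0.058
apply F[6]=+0.415 → step 7: x=-0.018, v=-0.122, θ=0.032, ω=-0.053
apply F[7]=+0.448 → step 8: x=-0.020, v=-0.118, θ=0.031, ω=-0.050
apply F[8]=+0.468 → step 9: x=-0.022, v=-0.114, θ=0.030, ω=-0.047
apply F[9]=+0.480 → step 10: x=-0.025, v=-0.110, θ=0.029, ω=-0.044
apply F[10]=+0.484 → step 11: x=-0.027, v=-0.106, θ=0.029, ω=-0.042
apply F[11]=+0.484 → step 12: x=-0.029, v=-0.102, θ=0.028, ω=-0.041
apply F[12]=+0.480 → step 13: x=-0.031, v=-0.097, θ=0.027, ω=-0.039
apply F[13]=+0.473 → step 14: x=-0.033, v=-0.093, θ=0.026, ω=-0.038
apply F[14]=+0.464 → step 15: x=-0.034, v=-0.088, θ=0.025, ω=-0.037
apply F[15]=+0.454 → step 16: x=-0.036, v=-0.084, θ=0.025, ω=-0.036
apply F[16]=+0.444 → step 17: x=-0.038, v=-0.080, θ=0.024, ω=-0.035
apply F[17]=+0.433 → step 18: x=-0.039, v=-0.076, θ=0.023, ω=-0.034
apply F[18]=+0.421 → step 19: x=-0.041, v=-0.072, θ=0.023, ω=-0.033
apply F[19]=+0.409 → step 20: x=-0.042, v=-0.068, θ=0.022, ω=-0.033
apply F[20]=+0.398 → step 21: x=-0.044, v=-0.065, θ=0.021, ω=-0.032
apply F[21]=+0.386 → step 22: x=-0.045, v=-0.061, θ=0.021, ω=-0.031
apply F[22]=+0.374 → step 23: x=-0.046, v=-0.058, θ=0.020, ω=-0.030
Max |angle| over trajectory = 0.044 rad = 2.5°.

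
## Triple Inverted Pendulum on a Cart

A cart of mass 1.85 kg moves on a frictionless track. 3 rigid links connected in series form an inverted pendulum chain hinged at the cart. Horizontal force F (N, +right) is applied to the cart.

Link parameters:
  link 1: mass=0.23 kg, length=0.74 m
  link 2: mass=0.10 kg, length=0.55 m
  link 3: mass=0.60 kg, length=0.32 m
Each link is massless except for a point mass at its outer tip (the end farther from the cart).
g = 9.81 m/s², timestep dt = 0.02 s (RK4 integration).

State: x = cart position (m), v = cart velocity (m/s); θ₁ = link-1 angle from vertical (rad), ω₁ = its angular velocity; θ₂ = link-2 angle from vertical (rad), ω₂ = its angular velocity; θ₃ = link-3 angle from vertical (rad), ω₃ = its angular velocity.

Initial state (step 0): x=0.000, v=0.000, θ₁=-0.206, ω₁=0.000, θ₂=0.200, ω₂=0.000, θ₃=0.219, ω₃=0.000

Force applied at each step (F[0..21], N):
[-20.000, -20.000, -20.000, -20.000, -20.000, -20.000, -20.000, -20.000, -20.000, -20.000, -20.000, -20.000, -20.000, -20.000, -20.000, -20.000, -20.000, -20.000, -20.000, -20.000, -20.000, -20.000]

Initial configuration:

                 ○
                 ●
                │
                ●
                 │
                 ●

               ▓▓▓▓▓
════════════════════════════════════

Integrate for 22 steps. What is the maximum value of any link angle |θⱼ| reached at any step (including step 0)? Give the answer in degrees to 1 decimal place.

apply F[0]=-20.000 → step 1: x=-0.002, v=-0.200, θ₁=-0.206, ω₁=-0.024, θ₂=0.204, ω₂=0.430, θ₃=0.220, ω₃=0.056
apply F[1]=-20.000 → step 2: x=-0.008, v=-0.400, θ₁=-0.207, ω₁=-0.045, θ₂=0.217, ω₂=0.870, θ₃=0.221, ω₃=0.087
apply F[2]=-20.000 → step 3: x=-0.018, v=-0.602, θ₁=-0.208, ω₁=-0.057, θ₂=0.239, ω₂=1.329, θ₃=0.223, ω₃=0.072
apply F[3]=-20.000 → step 4: x=-0.032, v=-0.804, θ₁=-0.209, ω₁=-0.051, θ₂=0.271, ω₂=1.805, θ₃=0.224, ω₃=-0.003
apply F[4]=-20.000 → step 5: x=-0.050, v=-1.008, θ₁=-0.210, ω₁=-0.019, θ₂=0.312, ω₂=2.290, θ₃=0.222, ω₃=-0.136
apply F[5]=-20.000 → step 6: x=-0.072, v=-1.213, θ₁=-0.210, ω₁=0.052, θ₂=0.362, ω₂=2.764, θ₃=0.218, ω₃=-0.307
apply F[6]=-20.000 → step 7: x=-0.099, v=-1.420, θ₁=-0.207, ω₁=0.169, θ₂=0.422, ω₂=3.200, θ₃=0.210, ω₃=-0.474
apply F[7]=-20.000 → step 8: x=-0.129, v=-1.629, θ₁=-0.203, ω₁=0.335, θ₂=0.490, ω₂=3.578, θ₃=0.199, ω₃=-0.593
apply F[8]=-20.000 → step 9: x=-0.164, v=-1.840, θ₁=-0.194, ω₁=0.545, θ₂=0.564, ω₂=3.890, θ₃=0.187, ω₃=-0.633
apply F[9]=-20.000 → step 10: x=-0.203, v=-2.051, θ₁=-0.180, ω₁=0.794, θ₂=0.645, ω₂=4.140, θ₃=0.175, ω₃=-0.579
apply F[10]=-20.000 → step 11: x=-0.246, v=-2.263, θ₁=-0.162, ω₁=1.073, θ₂=0.730, ω₂=4.335, θ₃=0.164, ω₃=-0.431
apply F[11]=-20.000 → step 12: x=-0.293, v=-2.476, θ₁=-0.137, ω₁=1.380, θ₂=0.818, ω₂=4.485, θ₃=0.158, ω₃=-0.196
apply F[12]=-20.000 → step 13: x=-0.345, v=-2.690, θ₁=-0.106, ω₁=1.710, θ₂=0.909, ω₂=4.591, θ₃=0.157, ω₃=0.117
apply F[13]=-20.000 → step 14: x=-0.401, v=-2.905, θ₁=-0.069, ω₁=2.062, θ₂=1.001, ω₂=4.653, θ₃=0.163, ω₃=0.497
apply F[14]=-20.000 → step 15: x=-0.461, v=-3.121, θ₁=-0.024, ω₁=2.436, θ₂=1.095, ω₂=4.663, θ₃=0.177, ω₃=0.934
apply F[15]=-20.000 → step 16: x=-0.526, v=-3.337, θ₁=0.029, ω₁=2.829, θ₂=1.187, ω₂=4.610, θ₃=0.201, ω₃=1.416
apply F[16]=-20.000 → step 17: x=-0.595, v=-3.553, θ₁=0.089, ω₁=3.240, θ₂=1.278, ω₂=4.477, θ₃=0.234, ω₃=1.926
apply F[17]=-20.000 → step 18: x=-0.668, v=-3.769, θ₁=0.158, ω₁=3.667, θ₂=1.366, ω₂=4.243, θ₃=0.278, ω₃=2.451
apply F[18]=-20.000 → step 19: x=-0.745, v=-3.982, θ₁=0.236, ω₁=4.105, θ₂=1.447, ω₂=3.886, θ₃=0.332, ω₃=2.975
apply F[19]=-20.000 → step 20: x=-0.827, v=-4.193, θ₁=0.323, ω₁=4.552, θ₂=1.520, ω₂=3.382, θ₃=0.397, ω₃=3.493
apply F[20]=-20.000 → step 21: x=-0.913, v=-4.397, θ₁=0.418, ω₁=5.006, θ₂=1.581, ω₂=2.705, θ₃=0.472, ω₃=4.014
apply F[21]=-20.000 → step 22: x=-1.003, v=-4.593, θ₁=0.523, ω₁=5.471, θ₂=1.627, ω₂=1.823, θ₃=0.558, ω₃=4.581
Max |angle| over trajectory = 1.627 rad = 93.2°.

Answer: 93.2°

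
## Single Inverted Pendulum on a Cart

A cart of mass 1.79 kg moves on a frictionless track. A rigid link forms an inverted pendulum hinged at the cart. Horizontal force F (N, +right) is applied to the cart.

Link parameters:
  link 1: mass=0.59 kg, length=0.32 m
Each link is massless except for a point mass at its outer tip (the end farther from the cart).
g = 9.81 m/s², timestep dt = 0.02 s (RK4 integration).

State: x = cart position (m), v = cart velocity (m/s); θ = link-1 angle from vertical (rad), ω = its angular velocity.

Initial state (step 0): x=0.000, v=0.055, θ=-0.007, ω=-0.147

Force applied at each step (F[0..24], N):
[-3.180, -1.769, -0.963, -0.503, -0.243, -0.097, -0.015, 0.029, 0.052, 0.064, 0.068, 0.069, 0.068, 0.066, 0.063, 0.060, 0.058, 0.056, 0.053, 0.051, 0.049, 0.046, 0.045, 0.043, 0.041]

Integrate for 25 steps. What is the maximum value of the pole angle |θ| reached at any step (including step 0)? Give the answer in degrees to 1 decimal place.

Answer: 0.5°

Derivation:
apply F[0]=-3.180 → step 1: x=0.001, v=0.020, θ=-0.009, ω=-0.043
apply F[1]=-1.769 → step 2: x=0.001, v=0.001, θ=-0.009, ω=0.012
apply F[2]=-0.963 → step 3: x=0.001, v=-0.009, θ=-0.009, ω=0.038
apply F[3]=-0.503 → step 4: x=0.001, v=-0.014, θ=-0.008, ω=0.049
apply F[4]=-0.243 → step 5: x=0.000, v=-0.017, θ=-0.007, ω=0.051
apply F[5]=-0.097 → step 6: x=-0.000, v=-0.017, θ=-0.006, ω=0.050
apply F[6]=-0.015 → step 7: x=-0.000, v=-0.017, θ=-0.005, ω=0.046
apply F[7]=+0.029 → step 8: x=-0.001, v=-0.017, θ=-0.004, ω=0.041
apply F[8]=+0.052 → step 9: x=-0.001, v=-0.016, θ=-0.003, ω=0.036
apply F[9]=+0.064 → step 10: x=-0.001, v=-0.015, θ=-0.003, ω=0.032
apply F[10]=+0.068 → step 11: x=-0.002, v=-0.014, θ=-0.002, ω=0.027
apply F[11]=+0.069 → step 12: x=-0.002, v=-0.013, θ=-0.001, ω=0.024
apply F[12]=+0.068 → step 13: x=-0.002, v=-0.012, θ=-0.001, ω=0.020
apply F[13]=+0.066 → step 14: x=-0.002, v=-0.011, θ=-0.001, ω=0.017
apply F[14]=+0.063 → step 15: x=-0.003, v=-0.011, θ=-0.000, ω=0.015
apply F[15]=+0.060 → step 16: x=-0.003, v=-0.010, θ=-0.000, ω=0.013
apply F[16]=+0.058 → step 17: x=-0.003, v=-0.009, θ=0.000, ω=0.011
apply F[17]=+0.056 → step 18: x=-0.003, v=-0.009, θ=0.000, ω=0.009
apply F[18]=+0.053 → step 19: x=-0.003, v=-0.008, θ=0.001, ω=0.007
apply F[19]=+0.051 → step 20: x=-0.004, v=-0.008, θ=0.001, ω=0.006
apply F[20]=+0.049 → step 21: x=-0.004, v=-0.007, θ=0.001, ω=0.005
apply F[21]=+0.046 → step 22: x=-0.004, v=-0.007, θ=0.001, ω=0.004
apply F[22]=+0.045 → step 23: x=-0.004, v=-0.006, θ=0.001, ω=0.003
apply F[23]=+0.043 → step 24: x=-0.004, v=-0.006, θ=0.001, ω=0.002
apply F[24]=+0.041 → step 25: x=-0.004, v=-0.005, θ=0.001, ω=0.002
Max |angle| over trajectory = 0.009 rad = 0.5°.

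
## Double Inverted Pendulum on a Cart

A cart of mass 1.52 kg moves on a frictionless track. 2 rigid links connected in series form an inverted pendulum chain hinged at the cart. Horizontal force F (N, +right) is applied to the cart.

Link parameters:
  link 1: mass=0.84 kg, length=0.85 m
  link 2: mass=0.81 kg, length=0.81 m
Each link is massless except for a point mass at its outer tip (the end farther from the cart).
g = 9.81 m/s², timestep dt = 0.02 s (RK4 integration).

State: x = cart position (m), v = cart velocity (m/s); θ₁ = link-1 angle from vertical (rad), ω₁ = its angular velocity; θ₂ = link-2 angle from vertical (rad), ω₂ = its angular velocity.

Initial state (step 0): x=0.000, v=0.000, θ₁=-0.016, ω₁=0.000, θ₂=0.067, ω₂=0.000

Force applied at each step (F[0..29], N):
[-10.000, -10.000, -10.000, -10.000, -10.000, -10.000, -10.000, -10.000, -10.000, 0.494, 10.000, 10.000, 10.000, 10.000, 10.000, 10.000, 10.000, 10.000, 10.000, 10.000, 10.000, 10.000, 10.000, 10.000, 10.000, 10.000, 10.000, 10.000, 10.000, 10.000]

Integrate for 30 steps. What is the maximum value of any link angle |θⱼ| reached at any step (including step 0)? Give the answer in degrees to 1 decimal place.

Answer: 41.1°

Derivation:
apply F[0]=-10.000 → step 1: x=-0.001, v=-0.128, θ₁=-0.015, ω₁=0.129, θ₂=0.067, ω₂=0.039
apply F[1]=-10.000 → step 2: x=-0.005, v=-0.257, θ₁=-0.011, ω₁=0.260, θ₂=0.069, ω₂=0.078
apply F[2]=-10.000 → step 3: x=-0.012, v=-0.387, θ₁=-0.004, ω₁=0.394, θ₂=0.070, ω₂=0.114
apply F[3]=-10.000 → step 4: x=-0.021, v=-0.519, θ₁=0.005, ω₁=0.533, θ₂=0.073, ω₂=0.147
apply F[4]=-10.000 → step 5: x=-0.032, v=-0.652, θ₁=0.017, ω₁=0.679, θ₂=0.076, ω₂=0.176
apply F[5]=-10.000 → step 6: x=-0.047, v=-0.789, θ₁=0.032, ω₁=0.834, θ₂=0.080, ω₂=0.200
apply F[6]=-10.000 → step 7: x=-0.064, v=-0.928, θ₁=0.050, ω₁=0.999, θ₂=0.084, ω₂=0.218
apply F[7]=-10.000 → step 8: x=-0.084, v=-1.071, θ₁=0.072, ω₁=1.176, θ₂=0.089, ω₂=0.228
apply F[8]=-10.000 → step 9: x=-0.107, v=-1.217, θ₁=0.098, ω₁=1.365, θ₂=0.093, ω₂=0.231
apply F[9]=+0.494 → step 10: x=-0.131, v=-1.229, θ₁=0.125, ω₁=1.409, θ₂=0.098, ω₂=0.225
apply F[10]=+10.000 → step 11: x=-0.155, v=-1.124, θ₁=0.153, ω₁=1.326, θ₂=0.102, ω₂=0.208
apply F[11]=+10.000 → step 12: x=-0.176, v=-1.025, θ₁=0.179, ω₁=1.262, θ₂=0.106, ω₂=0.181
apply F[12]=+10.000 → step 13: x=-0.196, v=-0.931, θ₁=0.203, ω₁=1.214, θ₂=0.109, ω₂=0.144
apply F[13]=+10.000 → step 14: x=-0.213, v=-0.842, θ₁=0.227, ω₁=1.183, θ₂=0.112, ω₂=0.098
apply F[14]=+10.000 → step 15: x=-0.229, v=-0.758, θ₁=0.251, ω₁=1.167, θ₂=0.113, ω₂=0.041
apply F[15]=+10.000 → step 16: x=-0.244, v=-0.678, θ₁=0.274, ω₁=1.167, θ₂=0.114, ω₂=-0.025
apply F[16]=+10.000 → step 17: x=-0.257, v=-0.602, θ₁=0.297, ω₁=1.181, θ₂=0.112, ω₂=-0.100
apply F[17]=+10.000 → step 18: x=-0.268, v=-0.529, θ₁=0.321, ω₁=1.208, θ₂=0.109, ω₂=-0.185
apply F[18]=+10.000 → step 19: x=-0.278, v=-0.459, θ₁=0.346, ω₁=1.249, θ₂=0.105, ω₂=-0.279
apply F[19]=+10.000 → step 20: x=-0.286, v=-0.392, θ₁=0.371, ω₁=1.303, θ₂=0.098, ω₂=-0.383
apply F[20]=+10.000 → step 21: x=-0.294, v=-0.326, θ₁=0.398, ω₁=1.367, θ₂=0.089, ω₂=-0.496
apply F[21]=+10.000 → step 22: x=-0.299, v=-0.262, θ₁=0.426, ω₁=1.443, θ₂=0.078, ω₂=-0.616
apply F[22]=+10.000 → step 23: x=-0.304, v=-0.198, θ₁=0.456, ω₁=1.527, θ₂=0.065, ω₂=-0.743
apply F[23]=+10.000 → step 24: x=-0.307, v=-0.133, θ₁=0.487, ω₁=1.618, θ₂=0.049, ω₂=-0.876
apply F[24]=+10.000 → step 25: x=-0.309, v=-0.067, θ₁=0.521, ω₁=1.715, θ₂=0.030, ω₂=-1.013
apply F[25]=+10.000 → step 26: x=-0.310, v=0.000, θ₁=0.556, ω₁=1.816, θ₂=0.008, ω₂=-1.151
apply F[26]=+10.000 → step 27: x=-0.309, v=0.071, θ₁=0.593, ω₁=1.918, θ₂=-0.016, ω₂=-1.288
apply F[27]=+10.000 → step 28: x=-0.307, v=0.144, θ₁=0.633, ω₁=2.020, θ₂=-0.043, ω₂=-1.423
apply F[28]=+10.000 → step 29: x=-0.303, v=0.221, θ₁=0.674, ω₁=2.121, θ₂=-0.073, ω₂=-1.554
apply F[29]=+10.000 → step 30: x=-0.298, v=0.303, θ₁=0.717, ω₁=2.220, θ₂=-0.106, ω₂=-1.678
Max |angle| over trajectory = 0.717 rad = 41.1°.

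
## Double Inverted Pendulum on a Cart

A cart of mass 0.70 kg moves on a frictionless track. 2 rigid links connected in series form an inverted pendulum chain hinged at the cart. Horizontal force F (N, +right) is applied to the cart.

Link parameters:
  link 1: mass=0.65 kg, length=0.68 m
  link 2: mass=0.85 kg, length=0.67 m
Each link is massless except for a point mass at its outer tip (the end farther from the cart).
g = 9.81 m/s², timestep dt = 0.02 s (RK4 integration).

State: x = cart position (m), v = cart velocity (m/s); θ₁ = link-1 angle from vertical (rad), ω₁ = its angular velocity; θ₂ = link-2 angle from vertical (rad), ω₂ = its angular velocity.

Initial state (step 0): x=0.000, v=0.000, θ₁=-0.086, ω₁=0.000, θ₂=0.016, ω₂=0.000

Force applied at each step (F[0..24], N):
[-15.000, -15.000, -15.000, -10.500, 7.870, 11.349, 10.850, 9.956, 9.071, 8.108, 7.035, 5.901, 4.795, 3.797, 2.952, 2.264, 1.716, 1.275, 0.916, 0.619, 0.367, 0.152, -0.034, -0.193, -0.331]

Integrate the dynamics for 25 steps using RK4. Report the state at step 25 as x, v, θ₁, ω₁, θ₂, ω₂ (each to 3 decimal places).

apply F[0]=-15.000 → step 1: x=-0.004, v=-0.388, θ₁=-0.081, ω₁=0.501, θ₂=0.017, ω₂=0.078
apply F[1]=-15.000 → step 2: x=-0.016, v=-0.783, θ₁=-0.066, ω₁=1.021, θ₂=0.019, ω₂=0.145
apply F[2]=-15.000 → step 3: x=-0.035, v=-1.189, θ₁=-0.040, ω₁=1.574, θ₂=0.022, ω₂=0.195
apply F[3]=-10.500 → step 4: x=-0.062, v=-1.481, θ₁=-0.004, ω₁=1.982, θ₂=0.027, ω₂=0.221
apply F[4]=+7.870 → step 5: x=-0.089, v=-1.261, θ₁=0.032, ω₁=1.659, θ₂=0.031, ω₂=0.229
apply F[5]=+11.349 → step 6: x=-0.111, v=-0.955, θ₁=0.061, ω₁=1.228, θ₂=0.036, ω₂=0.220
apply F[6]=+10.850 → step 7: x=-0.128, v=-0.676, θ₁=0.081, ω₁=0.852, θ₂=0.040, ω₂=0.197
apply F[7]=+9.956 → step 8: x=-0.139, v=-0.431, θ₁=0.095, ω₁=0.538, θ₂=0.044, ω₂=0.163
apply F[8]=+9.071 → step 9: x=-0.145, v=-0.217, θ₁=0.103, ω₁=0.277, θ₂=0.046, ω₂=0.123
apply F[9]=+8.108 → step 10: x=-0.148, v=-0.034, θ₁=0.107, ω₁=0.062, θ₂=0.048, ω₂=0.080
apply F[10]=+7.035 → step 11: x=-0.147, v=0.119, θ₁=0.106, ω₁=-0.107, θ₂=0.050, ω₂=0.038
apply F[11]=+5.901 → step 12: x=-0.143, v=0.241, θ₁=0.103, ω₁=-0.234, θ₂=0.050, ω₂=-0.001
apply F[12]=+4.795 → step 13: x=-0.138, v=0.335, θ₁=0.097, ω₁=-0.322, θ₂=0.050, ω₂=-0.036
apply F[13]=+3.797 → step 14: x=-0.130, v=0.403, θ₁=0.090, ω₁=-0.378, θ₂=0.049, ω₂=-0.067
apply F[14]=+2.952 → step 15: x=-0.122, v=0.451, θ₁=0.083, ω₁=-0.409, θ₂=0.047, ω₂=-0.093
apply F[15]=+2.264 → step 16: x=-0.112, v=0.483, θ₁=0.074, ω₁=-0.420, θ₂=0.045, ω₂=-0.115
apply F[16]=+1.716 → step 17: x=-0.102, v=0.503, θ₁=0.066, ω₁=-0.419, θ₂=0.042, ω₂=-0.133
apply F[17]=+1.275 → step 18: x=-0.092, v=0.513, θ₁=0.058, ω₁=-0.410, θ₂=0.040, ω₂=-0.147
apply F[18]=+0.916 → step 19: x=-0.082, v=0.517, θ₁=0.050, ω₁=-0.394, θ₂=0.037, ω₂=-0.157
apply F[19]=+0.619 → step 20: x=-0.072, v=0.516, θ₁=0.042, ω₁=-0.375, θ₂=0.033, ω₂=-0.164
apply F[20]=+0.367 → step 21: x=-0.061, v=0.511, θ₁=0.035, ω₁=-0.354, θ₂=0.030, ω₂=-0.169
apply F[21]=+0.152 → step 22: x=-0.051, v=0.502, θ₁=0.028, ω₁=-0.331, θ₂=0.027, ω₂=-0.171
apply F[22]=-0.034 → step 23: x=-0.041, v=0.491, θ₁=0.021, ω₁=-0.308, θ₂=0.023, ω₂=-0.170
apply F[23]=-0.193 → step 24: x=-0.032, v=0.478, θ₁=0.016, ω₁=-0.284, θ₂=0.020, ω₂=-0.168
apply F[24]=-0.331 → step 25: x=-0.022, v=0.463, θ₁=0.010, ω₁=-0.261, θ₂=0.016, ω₂=-0.165

Answer: x=-0.022, v=0.463, θ₁=0.010, ω₁=-0.261, θ₂=0.016, ω₂=-0.165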